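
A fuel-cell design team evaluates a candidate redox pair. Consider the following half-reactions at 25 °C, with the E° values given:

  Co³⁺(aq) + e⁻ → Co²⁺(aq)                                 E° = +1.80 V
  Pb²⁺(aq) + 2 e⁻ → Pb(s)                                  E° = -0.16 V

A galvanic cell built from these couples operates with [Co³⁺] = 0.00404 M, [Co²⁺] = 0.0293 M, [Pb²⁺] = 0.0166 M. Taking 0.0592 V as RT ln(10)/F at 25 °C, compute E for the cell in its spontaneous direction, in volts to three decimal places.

Co³⁺/Co²⁺ is the cathode (higher E°), Pb²⁺/Pb the anode: E°cell = +1.80 − (-0.16) = +1.96 V, n = 2.
Overall: 2 Co³⁺(aq) + Pb(s) → 2 Co²⁺(aq) + Pb²⁺(aq)
Q = [Co²⁺]^2·[Pb²⁺] / ([Co³⁺]^2); log Q = -0.059.
E = E° − (0.0592/n) log Q = +1.96 − (0.0592/2)(-0.059) = +1.962 V.

+1.962 V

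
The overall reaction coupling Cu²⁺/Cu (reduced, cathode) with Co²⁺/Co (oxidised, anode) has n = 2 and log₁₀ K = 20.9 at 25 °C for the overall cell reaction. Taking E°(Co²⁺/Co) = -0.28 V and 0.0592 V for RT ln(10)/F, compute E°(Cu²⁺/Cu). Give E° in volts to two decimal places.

E°cell = (0.0592/n)·log K = (0.0592/2)(20.9) = +0.619 V.
Since Cu²⁺/Cu is the cathode and Co²⁺/Co the anode, E°cell = E°(Cu²⁺/Cu) − E°(Co²⁺/Co).
So E°(Cu²⁺/Cu) = E°cell + E°(Co²⁺/Co) = +0.619 + (-0.28) = +0.34 V.

+0.34 V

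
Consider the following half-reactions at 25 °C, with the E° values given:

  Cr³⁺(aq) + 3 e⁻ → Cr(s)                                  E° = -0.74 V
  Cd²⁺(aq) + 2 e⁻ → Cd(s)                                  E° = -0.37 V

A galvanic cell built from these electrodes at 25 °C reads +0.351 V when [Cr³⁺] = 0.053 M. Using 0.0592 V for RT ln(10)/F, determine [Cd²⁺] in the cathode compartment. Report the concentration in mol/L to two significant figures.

Cd²⁺/Cd is the cathode, Cr³⁺/Cr the anode: E°cell = +0.37 V, n = 6.
Overall reaction: 3 Cd²⁺(aq) + 2 Cr(s) → 3 Cd(s) + 2 Cr³⁺(aq); Q = [Cr³⁺]^2/[Cd²⁺]^3.
From E = E° − (0.0592/n) log Q: log Q = (E° − E)·n/0.0592 = (+0.37 − (+0.351))·6/0.0592 = 1.9257.
So 3·log[Cd²⁺] = 2·log(0.053) − log Q = -2.5514 − (1.9257) = -4.4771; log[Cd²⁺] = -4.4771 / 3 = -1.4924; [Cd²⁺] = 10^(-1.4924) ≈ 0.032 M.

0.032 M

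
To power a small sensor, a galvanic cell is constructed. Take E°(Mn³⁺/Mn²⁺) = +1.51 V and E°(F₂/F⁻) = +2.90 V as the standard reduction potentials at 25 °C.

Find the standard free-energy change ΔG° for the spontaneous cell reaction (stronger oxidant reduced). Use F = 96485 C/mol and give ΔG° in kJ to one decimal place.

-268.2 kJ

F₂/F⁻ (E° = +2.90 V) is the cathode; Mn³⁺/Mn²⁺ (E° = +1.51 V) is the anode, so E°cell = +1.39 V.
Balancing electrons gives n = 2 (lcm of 2 and 1).
ΔG° = −nFE° = −(2)(96485)(+1.39) = -268,228 J = -268.2 kJ.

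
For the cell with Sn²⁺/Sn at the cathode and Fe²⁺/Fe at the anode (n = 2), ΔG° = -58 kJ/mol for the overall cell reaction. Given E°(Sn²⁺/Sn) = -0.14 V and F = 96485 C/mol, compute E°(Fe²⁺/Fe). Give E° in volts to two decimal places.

E°cell = −ΔG°/(nF) = −(-58×10³)/((2)(96485)) = +0.301 V.
Since Sn²⁺/Sn is the cathode and Fe²⁺/Fe the anode, E°cell = E°(Sn²⁺/Sn) − E°(Fe²⁺/Fe).
So E°(Fe²⁺/Fe) = E°(Sn²⁺/Sn) − E°cell = (-0.14) − (+0.301) = -0.44 V.

-0.44 V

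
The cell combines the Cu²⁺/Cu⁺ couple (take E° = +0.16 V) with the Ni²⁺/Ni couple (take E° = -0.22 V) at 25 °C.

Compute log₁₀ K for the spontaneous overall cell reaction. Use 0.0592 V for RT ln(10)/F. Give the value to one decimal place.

Cathode: Cu²⁺/Cu⁺; anode: Ni²⁺/Ni. E°cell = +0.38 V, n = 2.
log K = nE°cell / 0.0592 = (2)(+0.38) / 0.0592 = 12.8.

12.8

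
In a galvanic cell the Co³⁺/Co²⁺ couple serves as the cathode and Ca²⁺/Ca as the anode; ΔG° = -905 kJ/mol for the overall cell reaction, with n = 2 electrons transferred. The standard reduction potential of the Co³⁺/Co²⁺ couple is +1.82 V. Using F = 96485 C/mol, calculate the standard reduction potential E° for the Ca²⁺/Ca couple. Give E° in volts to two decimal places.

-2.87 V

E°cell = −ΔG°/(nF) = −(-905×10³)/((2)(96485)) = +4.690 V.
Since Co³⁺/Co²⁺ is the cathode and Ca²⁺/Ca the anode, E°cell = E°(Co³⁺/Co²⁺) − E°(Ca²⁺/Ca).
So E°(Ca²⁺/Ca) = E°(Co³⁺/Co²⁺) − E°cell = (+1.82) − (+4.690) = -2.87 V.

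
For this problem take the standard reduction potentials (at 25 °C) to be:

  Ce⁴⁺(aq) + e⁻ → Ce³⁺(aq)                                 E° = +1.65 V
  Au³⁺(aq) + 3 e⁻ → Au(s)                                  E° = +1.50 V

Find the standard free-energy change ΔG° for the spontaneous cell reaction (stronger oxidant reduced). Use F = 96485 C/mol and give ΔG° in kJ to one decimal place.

Ce⁴⁺/Ce³⁺ (E° = +1.65 V) is the cathode; Au³⁺/Au (E° = +1.50 V) is the anode, so E°cell = +0.15 V.
Balancing electrons gives n = 3 (lcm of 1 and 3).
ΔG° = −nFE° = −(3)(96485)(+0.15) = -43,418 J = -43.4 kJ.

-43.4 kJ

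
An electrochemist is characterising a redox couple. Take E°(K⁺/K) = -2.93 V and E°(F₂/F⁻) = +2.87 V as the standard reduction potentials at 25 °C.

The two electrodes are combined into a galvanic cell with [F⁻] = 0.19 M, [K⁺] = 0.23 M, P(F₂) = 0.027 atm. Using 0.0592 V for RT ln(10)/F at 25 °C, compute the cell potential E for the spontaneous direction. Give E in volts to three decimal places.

+5.834 V

F₂/F⁻ is the cathode (higher E°), K⁺/K the anode: E°cell = +2.87 − (-2.93) = +5.80 V, n = 2.
Overall: F₂(g) + 2 K(s) → 2 F⁻(aq) + 2 K⁺(aq)
Q = [F⁻]^2·[K⁺]^2 / (P(F₂)); log Q = -1.150.
E = E° − (0.0592/n) log Q = +5.80 − (0.0592/2)(-1.150) = +5.834 V.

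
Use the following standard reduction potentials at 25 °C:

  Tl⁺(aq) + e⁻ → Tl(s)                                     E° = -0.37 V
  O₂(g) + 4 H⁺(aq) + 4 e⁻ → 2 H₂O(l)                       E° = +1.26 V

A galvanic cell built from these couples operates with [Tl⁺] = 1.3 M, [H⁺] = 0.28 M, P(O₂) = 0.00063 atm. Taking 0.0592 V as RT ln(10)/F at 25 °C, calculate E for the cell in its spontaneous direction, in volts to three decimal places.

O₂/H₂O is the cathode (higher E°), Tl⁺/Tl the anode: E°cell = +1.26 − (-0.37) = +1.63 V, n = 4.
Overall: O₂(g) + 4 H⁺(aq) + 4 Tl(s) → 2 H₂O(l) + 4 Tl⁺(aq)
Q = [Tl⁺]^4 / (P(O₂)·[H⁺]^4); log Q = 5.868.
E = E° − (0.0592/n) log Q = +1.63 − (0.0592/4)(5.868) = +1.543 V.

+1.543 V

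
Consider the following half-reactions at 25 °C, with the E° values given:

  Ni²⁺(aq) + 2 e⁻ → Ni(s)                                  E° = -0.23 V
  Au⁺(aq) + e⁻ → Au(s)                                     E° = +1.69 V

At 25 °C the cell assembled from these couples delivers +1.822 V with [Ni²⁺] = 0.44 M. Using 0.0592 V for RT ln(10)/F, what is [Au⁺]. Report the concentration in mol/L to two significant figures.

Au⁺/Au is the cathode, Ni²⁺/Ni the anode: E°cell = +1.92 V, n = 2.
Overall reaction: 2 Au⁺(aq) + Ni(s) → 2 Au(s) + Ni²⁺(aq); Q = [Ni²⁺]^1/[Au⁺]^2.
From E = E° − (0.0592/n) log Q: log Q = (E° − E)·n/0.0592 = (+1.92 − (+1.822))·2/0.0592 = 3.3108.
So 2·log[Au⁺] = 1·log(0.44) − log Q = -0.3565 − (3.3108) = -3.6673; log[Au⁺] = -3.6673 / 2 = -1.8337; [Au⁺] = 10^(-1.8337) ≈ 0.015 M.

0.015 M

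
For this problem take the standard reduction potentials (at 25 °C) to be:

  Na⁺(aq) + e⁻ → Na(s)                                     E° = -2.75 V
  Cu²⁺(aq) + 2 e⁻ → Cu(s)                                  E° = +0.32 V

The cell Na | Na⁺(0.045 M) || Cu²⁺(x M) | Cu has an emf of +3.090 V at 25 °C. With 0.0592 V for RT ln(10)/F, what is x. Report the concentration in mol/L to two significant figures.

Cu²⁺/Cu is the cathode, Na⁺/Na the anode: E°cell = +3.07 V, n = 2.
Overall reaction: Cu²⁺(aq) + 2 Na(s) → Cu(s) + 2 Na⁺(aq); Q = [Na⁺]^2/[Cu²⁺]^1.
From E = E° − (0.0592/n) log Q: log Q = (E° − E)·n/0.0592 = (+3.07 − (+3.090))·2/0.0592 = -0.6757.
So 1·log[Cu²⁺] = 2·log(0.045) − log Q = -2.6936 − (-0.6757) = -2.0179; [Cu²⁺] = 10^(-2.0179) ≈ 0.0096 M.

0.0096 M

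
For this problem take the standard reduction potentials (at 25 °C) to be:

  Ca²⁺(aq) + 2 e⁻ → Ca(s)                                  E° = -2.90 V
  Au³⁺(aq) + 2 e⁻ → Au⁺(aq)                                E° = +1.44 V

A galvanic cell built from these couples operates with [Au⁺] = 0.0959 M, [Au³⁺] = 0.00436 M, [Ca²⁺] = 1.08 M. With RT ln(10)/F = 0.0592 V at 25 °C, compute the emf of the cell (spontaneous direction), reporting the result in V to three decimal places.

Au³⁺/Au⁺ is the cathode (higher E°), Ca²⁺/Ca the anode: E°cell = +1.44 − (-2.90) = +4.34 V, n = 2.
Overall: Au³⁺(aq) + Ca(s) → Au⁺(aq) + Ca²⁺(aq)
Q = [Au⁺]·[Ca²⁺] / ([Au³⁺]); log Q = 1.376.
E = E° − (0.0592/n) log Q = +4.34 − (0.0592/2)(1.376) = +4.299 V.

+4.299 V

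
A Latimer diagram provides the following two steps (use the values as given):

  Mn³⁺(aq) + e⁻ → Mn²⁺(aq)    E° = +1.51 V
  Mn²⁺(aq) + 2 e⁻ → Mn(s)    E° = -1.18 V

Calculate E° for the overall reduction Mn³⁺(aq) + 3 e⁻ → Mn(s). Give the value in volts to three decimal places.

-0.283 V

Since ΔG° = −nFE° is additive over sequential reductions, n₃E°₃ = n₁E°₁ + n₂E°₂.
E°₃ = (1×+1.51 + 2×-1.18) / 3 = (-0.850) / 3 = -0.283 V.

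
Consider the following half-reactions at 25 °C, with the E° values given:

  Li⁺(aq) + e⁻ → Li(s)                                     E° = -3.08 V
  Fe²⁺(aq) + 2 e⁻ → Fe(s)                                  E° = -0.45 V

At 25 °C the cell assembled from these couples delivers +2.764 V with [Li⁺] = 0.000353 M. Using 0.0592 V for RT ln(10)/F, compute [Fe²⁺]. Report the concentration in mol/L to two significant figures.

Fe²⁺/Fe is the cathode, Li⁺/Li the anode: E°cell = +2.63 V, n = 2.
Overall reaction: Fe²⁺(aq) + 2 Li(s) → Fe(s) + 2 Li⁺(aq); Q = [Li⁺]^2/[Fe²⁺]^1.
From E = E° − (0.0592/n) log Q: log Q = (E° − E)·n/0.0592 = (+2.63 − (+2.764))·2/0.0592 = -4.5270.
So 1·log[Fe²⁺] = 2·log(0.000353) − log Q = -6.9045 − (-4.5270) = -2.3775; [Fe²⁺] = 10^(-2.3775) ≈ 0.0042 M.

0.0042 M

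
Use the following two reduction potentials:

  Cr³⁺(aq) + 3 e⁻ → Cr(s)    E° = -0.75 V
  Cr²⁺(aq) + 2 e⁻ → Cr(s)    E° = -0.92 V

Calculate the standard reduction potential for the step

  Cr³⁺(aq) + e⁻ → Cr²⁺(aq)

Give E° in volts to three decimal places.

Sequential free energies add, so n₃E°₃ = n₁E°₁ + n₂E°₂.
With n₃ = 3, and the known step contributing 2×(-0.92) V, the unknown satisfies 1·E° = 3×(-0.75) − 2×(-0.92) = -0.410.
E° = -0.410 / 1 = -0.410 V.

-0.410 V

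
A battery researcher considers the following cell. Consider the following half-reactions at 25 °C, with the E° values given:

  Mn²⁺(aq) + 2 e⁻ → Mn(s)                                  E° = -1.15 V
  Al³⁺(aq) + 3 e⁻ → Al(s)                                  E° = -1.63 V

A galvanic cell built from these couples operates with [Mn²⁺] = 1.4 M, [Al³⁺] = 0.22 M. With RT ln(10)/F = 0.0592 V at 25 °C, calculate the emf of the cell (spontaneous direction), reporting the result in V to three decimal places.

Mn²⁺/Mn is the cathode (higher E°), Al³⁺/Al the anode: E°cell = -1.15 − (-1.63) = +0.48 V, n = 6.
Overall: 3 Mn²⁺(aq) + 2 Al(s) → 3 Mn(s) + 2 Al³⁺(aq)
Q = [Al³⁺]^2 / ([Mn²⁺]^3); log Q = -1.754.
E = E° − (0.0592/n) log Q = +0.48 − (0.0592/6)(-1.754) = +0.497 V.

+0.497 V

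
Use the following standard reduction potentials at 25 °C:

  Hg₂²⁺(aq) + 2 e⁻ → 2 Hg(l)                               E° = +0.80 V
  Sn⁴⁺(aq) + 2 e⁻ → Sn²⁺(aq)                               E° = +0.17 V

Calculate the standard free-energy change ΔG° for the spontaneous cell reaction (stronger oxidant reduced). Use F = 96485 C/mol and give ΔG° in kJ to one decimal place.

Hg₂²⁺/Hg (E° = +0.80 V) is the cathode; Sn⁴⁺/Sn²⁺ (E° = +0.17 V) is the anode, so E°cell = +0.63 V.
Balancing electrons gives n = 2 (lcm of 2 and 2).
ΔG° = −nFE° = −(2)(96485)(+0.63) = -121,571 J = -121.6 kJ.

-121.6 kJ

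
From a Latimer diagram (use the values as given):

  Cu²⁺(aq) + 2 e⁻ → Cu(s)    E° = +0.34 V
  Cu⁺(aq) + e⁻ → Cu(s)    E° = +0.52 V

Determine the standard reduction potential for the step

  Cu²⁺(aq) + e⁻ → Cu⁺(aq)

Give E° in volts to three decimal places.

Sequential free energies add, so n₃E°₃ = n₁E°₁ + n₂E°₂.
With n₃ = 2, and the known step contributing 1×(+0.52) V, the unknown satisfies 1·E° = 2×(+0.34) − 1×(+0.52) = +0.160.
E° = +0.160 / 1 = +0.160 V.

+0.160 V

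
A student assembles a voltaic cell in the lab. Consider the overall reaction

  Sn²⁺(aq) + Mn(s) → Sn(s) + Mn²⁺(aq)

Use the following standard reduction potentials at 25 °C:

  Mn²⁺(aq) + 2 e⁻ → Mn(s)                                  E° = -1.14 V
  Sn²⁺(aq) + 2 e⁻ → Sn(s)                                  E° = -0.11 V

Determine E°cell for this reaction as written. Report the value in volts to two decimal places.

+1.03 V

The Sn²⁺/Sn couple has the higher reduction potential, so it is the cathode; Mn²⁺/Mn is oxidised at the anode.
E°cell = E°(cathode) − E°(anode) = (-0.11) − (-1.14) = +1.03 V.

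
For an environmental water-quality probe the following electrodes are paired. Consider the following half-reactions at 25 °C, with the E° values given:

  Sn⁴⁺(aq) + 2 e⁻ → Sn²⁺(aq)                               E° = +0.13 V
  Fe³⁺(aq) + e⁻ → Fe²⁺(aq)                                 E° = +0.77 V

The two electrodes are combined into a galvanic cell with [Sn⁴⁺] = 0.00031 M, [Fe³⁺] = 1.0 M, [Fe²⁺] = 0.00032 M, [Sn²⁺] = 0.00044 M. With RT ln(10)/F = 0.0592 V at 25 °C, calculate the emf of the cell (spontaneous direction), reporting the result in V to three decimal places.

Fe³⁺/Fe²⁺ is the cathode (higher E°), Sn⁴⁺/Sn²⁺ the anode: E°cell = +0.77 − (+0.13) = +0.64 V, n = 2.
Overall: 2 Fe³⁺(aq) + Sn²⁺(aq) → 2 Fe²⁺(aq) + Sn⁴⁺(aq)
Q = [Fe²⁺]^2·[Sn⁴⁺] / ([Fe³⁺]^2·[Sn²⁺]); log Q = -7.142.
E = E° − (0.0592/n) log Q = +0.64 − (0.0592/2)(-7.142) = +0.851 V.

+0.851 V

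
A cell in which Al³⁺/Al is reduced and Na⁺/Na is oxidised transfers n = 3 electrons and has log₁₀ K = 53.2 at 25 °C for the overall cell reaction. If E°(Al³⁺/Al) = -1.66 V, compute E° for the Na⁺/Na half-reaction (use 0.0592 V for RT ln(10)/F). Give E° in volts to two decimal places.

-2.71 V

E°cell = (0.0592/n)·log K = (0.0592/3)(53.2) = +1.050 V.
Since Al³⁺/Al is the cathode and Na⁺/Na the anode, E°cell = E°(Al³⁺/Al) − E°(Na⁺/Na).
So E°(Na⁺/Na) = E°(Al³⁺/Al) − E°cell = (-1.66) − (+1.050) = -2.71 V.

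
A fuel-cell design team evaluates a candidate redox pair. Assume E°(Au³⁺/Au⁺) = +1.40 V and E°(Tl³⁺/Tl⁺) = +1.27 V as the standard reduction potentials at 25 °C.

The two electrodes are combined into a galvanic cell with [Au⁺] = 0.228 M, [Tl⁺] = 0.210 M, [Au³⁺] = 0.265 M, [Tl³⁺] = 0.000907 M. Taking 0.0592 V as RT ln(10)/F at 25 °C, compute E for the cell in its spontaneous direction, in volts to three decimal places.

Au³⁺/Au⁺ is the cathode (higher E°), Tl³⁺/Tl⁺ the anode: E°cell = +1.40 − (+1.27) = +0.13 V, n = 2.
Overall: Au³⁺(aq) + Tl⁺(aq) → Au⁺(aq) + Tl³⁺(aq)
Q = [Au⁺]·[Tl³⁺] / ([Au³⁺]·[Tl⁺]); log Q = -2.430.
E = E° − (0.0592/n) log Q = +0.13 − (0.0592/2)(-2.430) = +0.202 V.

+0.202 V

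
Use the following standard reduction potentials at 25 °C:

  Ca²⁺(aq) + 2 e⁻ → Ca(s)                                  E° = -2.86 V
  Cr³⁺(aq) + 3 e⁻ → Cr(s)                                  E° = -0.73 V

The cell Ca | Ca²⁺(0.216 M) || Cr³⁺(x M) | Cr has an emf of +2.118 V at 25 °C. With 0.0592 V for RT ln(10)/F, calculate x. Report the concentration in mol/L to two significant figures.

Cr³⁺/Cr is the cathode, Ca²⁺/Ca the anode: E°cell = +2.13 V, n = 6.
Overall reaction: 2 Cr³⁺(aq) + 3 Ca(s) → 2 Cr(s) + 3 Ca²⁺(aq); Q = [Ca²⁺]^3/[Cr³⁺]^2.
From E = E° − (0.0592/n) log Q: log Q = (E° − E)·n/0.0592 = (+2.13 − (+2.118))·6/0.0592 = 1.2162.
So 2·log[Cr³⁺] = 3·log(0.216) − log Q = -1.9966 − (1.2162) = -3.2128; log[Cr³⁺] = -3.2128 / 2 = -1.6064; [Cr³⁺] = 10^(-1.6064) ≈ 0.025 M.

0.025 M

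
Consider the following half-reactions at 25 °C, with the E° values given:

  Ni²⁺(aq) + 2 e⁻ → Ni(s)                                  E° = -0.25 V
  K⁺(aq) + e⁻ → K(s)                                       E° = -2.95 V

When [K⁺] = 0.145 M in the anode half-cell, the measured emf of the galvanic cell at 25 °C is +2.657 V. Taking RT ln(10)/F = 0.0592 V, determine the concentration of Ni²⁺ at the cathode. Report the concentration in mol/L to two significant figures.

0.00074 M

Ni²⁺/Ni is the cathode, K⁺/K the anode: E°cell = +2.70 V, n = 2.
Overall reaction: Ni²⁺(aq) + 2 K(s) → Ni(s) + 2 K⁺(aq); Q = [K⁺]^2/[Ni²⁺]^1.
From E = E° − (0.0592/n) log Q: log Q = (E° − E)·n/0.0592 = (+2.70 − (+2.657))·2/0.0592 = 1.4527.
So 1·log[Ni²⁺] = 2·log(0.145) − log Q = -1.6773 − (1.4527) = -3.1300; [Ni²⁺] = 10^(-3.1300) ≈ 0.00074 M.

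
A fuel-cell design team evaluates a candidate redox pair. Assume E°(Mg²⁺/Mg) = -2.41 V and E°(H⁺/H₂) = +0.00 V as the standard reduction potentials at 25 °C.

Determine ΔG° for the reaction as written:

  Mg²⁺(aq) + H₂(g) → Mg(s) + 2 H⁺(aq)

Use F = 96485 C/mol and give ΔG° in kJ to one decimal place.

As written, Mg²⁺/Mg is reduced (cathode) and H⁺/H₂ is oxidised (anode), so E°cell = (-2.41) − (+0.00) = -2.41 V.
Balancing electrons gives n = 2.
ΔG° = −nFE° = −(2)(96485)(-2.41) = 465,058 J = +465.1 kJ.

+465.1 kJ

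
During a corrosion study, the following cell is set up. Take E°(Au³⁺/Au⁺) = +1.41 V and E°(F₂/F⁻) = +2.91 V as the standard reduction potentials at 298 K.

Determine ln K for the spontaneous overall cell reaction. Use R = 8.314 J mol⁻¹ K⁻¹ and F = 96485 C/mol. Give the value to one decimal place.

116.8

Cathode: F₂/F⁻; anode: Au³⁺/Au⁺. E°cell = (+2.91) − (+1.41) = +1.50 V, with n = 2.
ΔG° = −nFE° = −RT ln K, so ln K = nFE°/(RT) = (2)(96485)(+1.50) / ((8.314)(298)) = 116.830.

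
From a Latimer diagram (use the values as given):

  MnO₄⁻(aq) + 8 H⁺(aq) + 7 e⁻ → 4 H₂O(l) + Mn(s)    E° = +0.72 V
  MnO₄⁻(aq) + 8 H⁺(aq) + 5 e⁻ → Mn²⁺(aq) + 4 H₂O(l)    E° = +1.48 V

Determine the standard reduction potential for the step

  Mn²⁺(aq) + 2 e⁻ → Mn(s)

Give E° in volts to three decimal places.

-1.180 V

Sequential free energies add, so n₃E°₃ = n₁E°₁ + n₂E°₂.
With n₃ = 7, and the known step contributing 5×(+1.48) V, the unknown satisfies 2·E° = 7×(+0.72) − 5×(+1.48) = -2.360.
E° = -2.360 / 2 = -1.180 V.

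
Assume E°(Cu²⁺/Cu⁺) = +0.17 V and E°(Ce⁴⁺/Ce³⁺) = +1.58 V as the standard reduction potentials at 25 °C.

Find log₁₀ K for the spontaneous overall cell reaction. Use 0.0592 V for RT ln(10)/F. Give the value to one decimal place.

23.8

Cathode: Ce⁴⁺/Ce³⁺; anode: Cu²⁺/Cu⁺. E°cell = +1.41 V, n = 1.
log K = nE°cell / 0.0592 = (1)(+1.41) / 0.0592 = 23.8.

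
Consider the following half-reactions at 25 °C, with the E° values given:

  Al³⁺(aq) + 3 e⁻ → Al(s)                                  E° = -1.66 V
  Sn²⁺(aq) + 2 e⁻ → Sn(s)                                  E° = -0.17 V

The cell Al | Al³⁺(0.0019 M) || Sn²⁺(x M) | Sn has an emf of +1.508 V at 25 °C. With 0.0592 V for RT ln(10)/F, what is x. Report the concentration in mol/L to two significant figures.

0.062 M

Sn²⁺/Sn is the cathode, Al³⁺/Al the anode: E°cell = +1.49 V, n = 6.
Overall reaction: 3 Sn²⁺(aq) + 2 Al(s) → 3 Sn(s) + 2 Al³⁺(aq); Q = [Al³⁺]^2/[Sn²⁺]^3.
From E = E° − (0.0592/n) log Q: log Q = (E° − E)·n/0.0592 = (+1.49 − (+1.508))·6/0.0592 = -1.8243.
So 3·log[Sn²⁺] = 2·log(0.0019) − log Q = -5.4425 − (-1.8243) = -3.6182; log[Sn²⁺] = -3.6182 / 3 = -1.2061; [Sn²⁺] = 10^(-1.2061) ≈ 0.062 M.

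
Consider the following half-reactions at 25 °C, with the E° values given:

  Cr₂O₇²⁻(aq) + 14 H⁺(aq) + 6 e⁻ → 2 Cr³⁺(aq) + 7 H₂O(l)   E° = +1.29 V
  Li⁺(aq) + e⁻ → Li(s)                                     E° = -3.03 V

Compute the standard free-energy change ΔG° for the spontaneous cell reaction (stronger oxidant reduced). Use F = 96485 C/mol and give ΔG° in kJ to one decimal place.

Cr₂O₇²⁻/Cr³⁺ (E° = +1.29 V) is the cathode; Li⁺/Li (E° = -3.03 V) is the anode, so E°cell = +4.32 V.
Balancing electrons gives n = 6 (lcm of 6 and 1).
ΔG° = −nFE° = −(6)(96485)(+4.32) = -2,500,891 J = -2500.9 kJ.

-2500.9 kJ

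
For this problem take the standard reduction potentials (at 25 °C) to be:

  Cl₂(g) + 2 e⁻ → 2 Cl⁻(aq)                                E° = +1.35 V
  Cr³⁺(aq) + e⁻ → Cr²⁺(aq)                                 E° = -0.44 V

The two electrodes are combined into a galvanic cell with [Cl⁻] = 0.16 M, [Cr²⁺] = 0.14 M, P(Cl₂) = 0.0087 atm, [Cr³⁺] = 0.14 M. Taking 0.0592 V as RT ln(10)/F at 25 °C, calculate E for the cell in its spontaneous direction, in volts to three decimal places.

Cl₂/Cl⁻ is the cathode (higher E°), Cr³⁺/Cr²⁺ the anode: E°cell = +1.35 − (-0.44) = +1.79 V, n = 2.
Overall: Cl₂(g) + 2 Cr²⁺(aq) → 2 Cl⁻(aq) + 2 Cr³⁺(aq)
Q = [Cl⁻]^2·[Cr³⁺]^2 / (P(Cl₂)·[Cr²⁺]^2); log Q = 0.469.
E = E° − (0.0592/n) log Q = +1.79 − (0.0592/2)(0.469) = +1.776 V.

+1.776 V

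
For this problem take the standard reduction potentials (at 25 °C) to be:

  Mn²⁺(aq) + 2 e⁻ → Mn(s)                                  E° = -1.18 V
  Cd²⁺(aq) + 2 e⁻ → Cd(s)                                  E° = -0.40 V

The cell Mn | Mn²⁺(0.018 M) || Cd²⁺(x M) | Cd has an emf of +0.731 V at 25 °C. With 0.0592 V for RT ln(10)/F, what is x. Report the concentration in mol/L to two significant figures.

0.00040 M

Cd²⁺/Cd is the cathode, Mn²⁺/Mn the anode: E°cell = +0.78 V, n = 2.
Overall reaction: Cd²⁺(aq) + Mn(s) → Cd(s) + Mn²⁺(aq); Q = [Mn²⁺]^1/[Cd²⁺]^1.
From E = E° − (0.0592/n) log Q: log Q = (E° − E)·n/0.0592 = (+0.78 − (+0.731))·2/0.0592 = 1.6554.
So 1·log[Cd²⁺] = 1·log(0.018) − log Q = -1.7447 − (1.6554) = -3.4001; [Cd²⁺] = 10^(-3.4001) ≈ 0.00040 M.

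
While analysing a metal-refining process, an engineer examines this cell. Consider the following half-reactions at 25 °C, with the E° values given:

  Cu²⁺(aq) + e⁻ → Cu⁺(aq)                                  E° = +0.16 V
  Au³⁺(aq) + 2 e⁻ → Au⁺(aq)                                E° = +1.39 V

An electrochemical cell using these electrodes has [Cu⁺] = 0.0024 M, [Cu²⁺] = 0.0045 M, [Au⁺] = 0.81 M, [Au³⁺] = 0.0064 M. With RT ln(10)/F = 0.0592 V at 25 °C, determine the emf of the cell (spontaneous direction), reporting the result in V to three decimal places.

Au³⁺/Au⁺ is the cathode (higher E°), Cu²⁺/Cu⁺ the anode: E°cell = +1.39 − (+0.16) = +1.23 V, n = 2.
Overall: Au³⁺(aq) + 2 Cu⁺(aq) → Au⁺(aq) + 2 Cu²⁺(aq)
Q = [Au⁺]·[Cu²⁺]^2 / ([Au³⁺]·[Cu⁺]^2); log Q = 2.648.
E = E° − (0.0592/n) log Q = +1.23 − (0.0592/2)(2.648) = +1.152 V.

+1.152 V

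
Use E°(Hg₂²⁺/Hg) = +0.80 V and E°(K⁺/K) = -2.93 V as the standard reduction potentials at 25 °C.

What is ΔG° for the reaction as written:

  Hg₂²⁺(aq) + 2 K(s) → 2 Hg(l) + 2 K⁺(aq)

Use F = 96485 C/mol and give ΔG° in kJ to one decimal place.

As written, Hg₂²⁺/Hg is reduced (cathode) and K⁺/K is oxidised (anode), so E°cell = (+0.80) − (-2.93) = +3.73 V.
Balancing electrons gives n = 2.
ΔG° = −nFE° = −(2)(96485)(+3.73) = -719,778 J = -719.8 kJ.

-719.8 kJ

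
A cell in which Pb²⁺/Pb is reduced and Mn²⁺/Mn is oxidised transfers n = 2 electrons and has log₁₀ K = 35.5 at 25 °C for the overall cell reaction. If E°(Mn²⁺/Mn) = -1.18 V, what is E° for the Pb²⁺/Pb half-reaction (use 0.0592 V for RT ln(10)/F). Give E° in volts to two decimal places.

E°cell = (0.0592/n)·log K = (0.0592/2)(35.5) = +1.051 V.
Since Pb²⁺/Pb is the cathode and Mn²⁺/Mn the anode, E°cell = E°(Pb²⁺/Pb) − E°(Mn²⁺/Mn).
So E°(Pb²⁺/Pb) = E°cell + E°(Mn²⁺/Mn) = +1.051 + (-1.18) = -0.13 V.

-0.13 V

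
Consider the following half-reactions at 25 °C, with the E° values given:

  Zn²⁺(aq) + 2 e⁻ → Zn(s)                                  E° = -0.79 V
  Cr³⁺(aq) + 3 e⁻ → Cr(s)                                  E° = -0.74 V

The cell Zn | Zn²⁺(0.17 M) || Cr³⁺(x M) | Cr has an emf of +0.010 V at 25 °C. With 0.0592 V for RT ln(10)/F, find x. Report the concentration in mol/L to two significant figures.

0.00066 M

Cr³⁺/Cr is the cathode, Zn²⁺/Zn the anode: E°cell = +0.05 V, n = 6.
Overall reaction: 2 Cr³⁺(aq) + 3 Zn(s) → 2 Cr(s) + 3 Zn²⁺(aq); Q = [Zn²⁺]^3/[Cr³⁺]^2.
From E = E° − (0.0592/n) log Q: log Q = (E° − E)·n/0.0592 = (+0.05 − (+0.010))·6/0.0592 = 4.0541.
So 2·log[Cr³⁺] = 3·log(0.17) − log Q = -2.3087 − (4.0541) = -6.3628; log[Cr³⁺] = -6.3628 / 2 = -3.1814; [Cr³⁺] = 10^(-3.1814) ≈ 0.00066 M.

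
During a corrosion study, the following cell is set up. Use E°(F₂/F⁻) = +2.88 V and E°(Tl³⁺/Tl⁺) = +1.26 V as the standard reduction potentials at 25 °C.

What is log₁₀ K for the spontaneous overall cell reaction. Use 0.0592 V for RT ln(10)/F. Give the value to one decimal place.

Cathode: F₂/F⁻; anode: Tl³⁺/Tl⁺. E°cell = +1.62 V, n = 2.
log K = nE°cell / 0.0592 = (2)(+1.62) / 0.0592 = 54.7.

54.7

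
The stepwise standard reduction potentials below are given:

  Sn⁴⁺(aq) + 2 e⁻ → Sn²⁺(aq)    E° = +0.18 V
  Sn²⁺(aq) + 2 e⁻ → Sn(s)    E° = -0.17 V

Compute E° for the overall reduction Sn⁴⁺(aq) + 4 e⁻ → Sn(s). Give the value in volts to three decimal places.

Since ΔG° = −nFE° is additive over sequential reductions, n₃E°₃ = n₁E°₁ + n₂E°₂.
E°₃ = (2×+0.18 + 2×-0.17) / 4 = (+0.020) / 4 = +0.005 V.

+0.005 V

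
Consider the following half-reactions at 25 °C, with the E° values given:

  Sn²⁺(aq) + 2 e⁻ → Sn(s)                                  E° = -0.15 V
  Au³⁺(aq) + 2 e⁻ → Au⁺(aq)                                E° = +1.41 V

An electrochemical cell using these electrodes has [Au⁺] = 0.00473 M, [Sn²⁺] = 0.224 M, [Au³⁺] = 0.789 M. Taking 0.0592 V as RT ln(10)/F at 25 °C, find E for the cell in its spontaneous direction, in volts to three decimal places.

+1.645 V

Au³⁺/Au⁺ is the cathode (higher E°), Sn²⁺/Sn the anode: E°cell = +1.41 − (-0.15) = +1.56 V, n = 2.
Overall: Au³⁺(aq) + Sn(s) → Au⁺(aq) + Sn²⁺(aq)
Q = [Au⁺]·[Sn²⁺] / ([Au³⁺]); log Q = -2.872.
E = E° − (0.0592/n) log Q = +1.56 − (0.0592/2)(-2.872) = +1.645 V.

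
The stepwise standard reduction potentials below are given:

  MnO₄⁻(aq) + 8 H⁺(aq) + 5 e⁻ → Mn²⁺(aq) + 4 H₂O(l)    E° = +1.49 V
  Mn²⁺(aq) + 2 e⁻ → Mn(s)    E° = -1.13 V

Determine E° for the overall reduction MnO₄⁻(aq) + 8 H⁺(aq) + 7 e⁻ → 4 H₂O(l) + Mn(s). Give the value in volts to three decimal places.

Adding the free-energy changes (−nFE°) of the two steps gives −n₃FE°₃ = −n₁FE°₁ − n₂FE°₂.
E°₃ = (5×+1.49 + 2×-1.13) / 7 = (+5.190) / 7 = +0.741 V.

+0.741 V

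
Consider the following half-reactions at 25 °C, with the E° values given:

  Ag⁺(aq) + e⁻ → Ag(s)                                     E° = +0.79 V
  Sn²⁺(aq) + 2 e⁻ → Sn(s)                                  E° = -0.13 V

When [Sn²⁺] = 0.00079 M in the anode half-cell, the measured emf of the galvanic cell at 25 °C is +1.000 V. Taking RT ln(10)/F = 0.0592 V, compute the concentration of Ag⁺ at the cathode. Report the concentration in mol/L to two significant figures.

0.63 M

Ag⁺/Ag is the cathode, Sn²⁺/Sn the anode: E°cell = +0.92 V, n = 2.
Overall reaction: 2 Ag⁺(aq) + Sn(s) → 2 Ag(s) + Sn²⁺(aq); Q = [Sn²⁺]^1/[Ag⁺]^2.
From E = E° − (0.0592/n) log Q: log Q = (E° − E)·n/0.0592 = (+0.92 − (+1.000))·2/0.0592 = -2.7027.
So 2·log[Ag⁺] = 1·log(0.00079) − log Q = -3.1024 − (-2.7027) = -0.3997; log[Ag⁺] = -0.3997 / 2 = -0.1998; [Ag⁺] = 10^(-0.1998) ≈ 0.63 M.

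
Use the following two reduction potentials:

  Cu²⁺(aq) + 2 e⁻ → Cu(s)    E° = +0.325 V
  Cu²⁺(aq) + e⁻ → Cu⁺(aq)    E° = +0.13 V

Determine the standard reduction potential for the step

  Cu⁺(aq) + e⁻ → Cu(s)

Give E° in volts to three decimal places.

+0.520 V

Sequential free energies add, so n₃E°₃ = n₁E°₁ + n₂E°₂.
With n₃ = 2, and the known step contributing 1×(+0.13) V, the unknown satisfies 1·E° = 2×(+0.325) − 1×(+0.13) = +0.520.
E° = +0.520 / 1 = +0.520 V.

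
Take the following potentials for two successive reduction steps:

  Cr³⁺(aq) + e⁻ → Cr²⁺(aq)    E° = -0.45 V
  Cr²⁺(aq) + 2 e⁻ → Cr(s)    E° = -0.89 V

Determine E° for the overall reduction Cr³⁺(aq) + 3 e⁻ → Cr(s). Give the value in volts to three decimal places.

-0.743 V

Standard free energies of sequential steps add: ΔG°₃ = ΔG°₁ + ΔG°₂, so n₃E°₃ = n₁E°₁ + n₂E°₂.
E°₃ = (1×-0.45 + 2×-0.89) / 3 = (-2.230) / 3 = -0.743 V.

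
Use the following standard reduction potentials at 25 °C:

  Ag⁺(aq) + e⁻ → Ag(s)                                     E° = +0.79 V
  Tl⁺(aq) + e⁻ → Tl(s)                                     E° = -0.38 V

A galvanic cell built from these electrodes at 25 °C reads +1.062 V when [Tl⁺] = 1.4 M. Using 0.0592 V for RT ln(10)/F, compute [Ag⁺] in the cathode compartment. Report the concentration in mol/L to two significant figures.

0.021 M

Ag⁺/Ag is the cathode, Tl⁺/Tl the anode: E°cell = +1.17 V, n = 1.
Overall reaction: Ag⁺(aq) + Tl(s) → Ag(s) + Tl⁺(aq); Q = [Tl⁺]^1/[Ag⁺]^1.
From E = E° − (0.0592/n) log Q: log Q = (E° − E)·n/0.0592 = (+1.17 − (+1.062))·1/0.0592 = 1.8243.
So 1·log[Ag⁺] = 1·log(1.4) − log Q = 0.1461 − (1.8243) = -1.6782; [Ag⁺] = 10^(-1.6782) ≈ 0.021 M.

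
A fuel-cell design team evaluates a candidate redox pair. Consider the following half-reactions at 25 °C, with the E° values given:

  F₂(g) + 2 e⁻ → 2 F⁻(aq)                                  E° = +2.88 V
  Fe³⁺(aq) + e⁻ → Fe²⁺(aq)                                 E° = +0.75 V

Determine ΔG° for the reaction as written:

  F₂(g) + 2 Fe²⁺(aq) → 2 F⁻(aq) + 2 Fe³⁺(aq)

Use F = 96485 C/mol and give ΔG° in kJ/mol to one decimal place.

As written, F₂/F⁻ is reduced (cathode) and Fe³⁺/Fe²⁺ is oxidised (anode), so E°cell = (+2.88) − (+0.75) = +2.13 V.
Balancing electrons gives n = 2.
ΔG° = −nFE° = −(2)(96485)(+2.13) = -411,026 J = -411.0 kJ/mol.

-411.0 kJ/mol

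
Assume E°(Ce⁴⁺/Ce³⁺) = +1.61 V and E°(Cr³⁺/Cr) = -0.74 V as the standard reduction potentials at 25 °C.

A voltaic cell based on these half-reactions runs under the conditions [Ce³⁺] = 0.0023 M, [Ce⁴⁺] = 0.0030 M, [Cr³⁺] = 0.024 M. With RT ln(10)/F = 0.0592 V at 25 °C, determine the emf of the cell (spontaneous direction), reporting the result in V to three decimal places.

+2.389 V

Ce⁴⁺/Ce³⁺ is the cathode (higher E°), Cr³⁺/Cr the anode: E°cell = +1.61 − (-0.74) = +2.35 V, n = 3.
Overall: 3 Ce⁴⁺(aq) + Cr(s) → 3 Ce³⁺(aq) + Cr³⁺(aq)
Q = [Ce³⁺]^3·[Cr³⁺] / ([Ce⁴⁺]^3); log Q = -1.966.
E = E° − (0.0592/n) log Q = +2.35 − (0.0592/3)(-1.966) = +2.389 V.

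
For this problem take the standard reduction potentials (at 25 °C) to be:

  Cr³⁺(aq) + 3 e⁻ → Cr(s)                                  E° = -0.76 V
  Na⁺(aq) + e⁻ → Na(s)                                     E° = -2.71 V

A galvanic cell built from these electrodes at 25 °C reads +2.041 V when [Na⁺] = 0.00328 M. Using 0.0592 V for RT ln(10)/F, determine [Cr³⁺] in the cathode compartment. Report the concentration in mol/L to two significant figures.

0.0014 M

Cr³⁺/Cr is the cathode, Na⁺/Na the anode: E°cell = +1.95 V, n = 3.
Overall reaction: Cr³⁺(aq) + 3 Na(s) → Cr(s) + 3 Na⁺(aq); Q = [Na⁺]^3/[Cr³⁺]^1.
From E = E° − (0.0592/n) log Q: log Q = (E° − E)·n/0.0592 = (+1.95 − (+2.041))·3/0.0592 = -4.6115.
So 1·log[Cr³⁺] = 3·log(0.00328) − log Q = -7.4524 − (-4.6115) = -2.8409; [Cr³⁺] = 10^(-2.8409) ≈ 0.0014 M.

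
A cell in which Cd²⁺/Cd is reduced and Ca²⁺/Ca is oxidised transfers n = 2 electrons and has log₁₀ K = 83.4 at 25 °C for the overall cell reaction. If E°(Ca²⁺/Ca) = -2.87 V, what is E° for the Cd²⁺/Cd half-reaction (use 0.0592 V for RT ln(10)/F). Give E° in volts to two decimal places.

-0.40 V

E°cell = (0.0592/n)·log K = (0.0592/2)(83.4) = +2.469 V.
Since Cd²⁺/Cd is the cathode and Ca²⁺/Ca the anode, E°cell = E°(Cd²⁺/Cd) − E°(Ca²⁺/Ca).
So E°(Cd²⁺/Cd) = E°cell + E°(Ca²⁺/Ca) = +2.469 + (-2.87) = -0.40 V.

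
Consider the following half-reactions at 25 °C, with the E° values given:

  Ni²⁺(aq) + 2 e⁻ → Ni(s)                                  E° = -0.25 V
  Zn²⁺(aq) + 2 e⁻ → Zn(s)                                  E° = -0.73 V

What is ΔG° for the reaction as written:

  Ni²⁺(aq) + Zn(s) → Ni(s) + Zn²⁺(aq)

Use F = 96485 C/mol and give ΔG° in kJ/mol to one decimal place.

As written, Ni²⁺/Ni is reduced (cathode) and Zn²⁺/Zn is oxidised (anode), so E°cell = (-0.25) − (-0.73) = +0.48 V.
Balancing electrons gives n = 2.
ΔG° = −nFE° = −(2)(96485)(+0.48) = -92,626 J = -92.6 kJ/mol.

-92.6 kJ/mol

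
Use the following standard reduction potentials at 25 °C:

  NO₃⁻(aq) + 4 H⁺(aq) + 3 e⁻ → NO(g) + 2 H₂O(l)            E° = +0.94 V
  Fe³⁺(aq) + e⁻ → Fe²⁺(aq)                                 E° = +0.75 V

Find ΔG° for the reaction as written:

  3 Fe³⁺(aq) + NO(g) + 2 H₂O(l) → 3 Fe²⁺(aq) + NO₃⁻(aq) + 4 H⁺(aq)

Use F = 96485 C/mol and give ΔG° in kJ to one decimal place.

+55.0 kJ

As written, Fe³⁺/Fe²⁺ is reduced (cathode) and NO₃⁻/NO is oxidised (anode), so E°cell = (+0.75) − (+0.94) = -0.19 V.
Balancing electrons gives n = 3.
ΔG° = −nFE° = −(3)(96485)(-0.19) = 54,996 J = +55.0 kJ.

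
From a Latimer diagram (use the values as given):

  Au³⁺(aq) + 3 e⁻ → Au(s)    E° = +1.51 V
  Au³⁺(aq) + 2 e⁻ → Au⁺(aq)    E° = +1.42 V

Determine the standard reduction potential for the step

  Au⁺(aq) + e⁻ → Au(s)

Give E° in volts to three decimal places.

+1.690 V

Sequential free energies add, so n₃E°₃ = n₁E°₁ + n₂E°₂.
With n₃ = 3, and the known step contributing 2×(+1.42) V, the unknown satisfies 1·E° = 3×(+1.51) − 2×(+1.42) = +1.690.
E° = +1.690 / 1 = +1.690 V.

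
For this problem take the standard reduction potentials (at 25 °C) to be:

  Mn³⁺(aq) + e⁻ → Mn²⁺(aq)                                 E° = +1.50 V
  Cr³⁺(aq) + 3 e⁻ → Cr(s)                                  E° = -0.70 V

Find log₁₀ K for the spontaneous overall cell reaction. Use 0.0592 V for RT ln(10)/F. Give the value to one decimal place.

111.5

Cathode: Mn³⁺/Mn²⁺; anode: Cr³⁺/Cr. E°cell = +2.20 V, n = 3.
log K = nE°cell / 0.0592 = (3)(+2.20) / 0.0592 = 111.5.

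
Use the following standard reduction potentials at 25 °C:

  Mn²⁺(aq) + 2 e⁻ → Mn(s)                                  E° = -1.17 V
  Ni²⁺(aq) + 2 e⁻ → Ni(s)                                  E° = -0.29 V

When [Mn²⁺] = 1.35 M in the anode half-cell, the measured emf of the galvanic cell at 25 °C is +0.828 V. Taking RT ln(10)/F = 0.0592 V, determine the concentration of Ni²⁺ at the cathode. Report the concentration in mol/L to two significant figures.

0.024 M

Ni²⁺/Ni is the cathode, Mn²⁺/Mn the anode: E°cell = +0.88 V, n = 2.
Overall reaction: Ni²⁺(aq) + Mn(s) → Ni(s) + Mn²⁺(aq); Q = [Mn²⁺]^1/[Ni²⁺]^1.
From E = E° − (0.0592/n) log Q: log Q = (E° − E)·n/0.0592 = (+0.88 − (+0.828))·2/0.0592 = 1.7568.
So 1·log[Ni²⁺] = 1·log(1.35) − log Q = 0.1303 − (1.7568) = -1.6265; [Ni²⁺] = 10^(-1.6265) ≈ 0.024 M.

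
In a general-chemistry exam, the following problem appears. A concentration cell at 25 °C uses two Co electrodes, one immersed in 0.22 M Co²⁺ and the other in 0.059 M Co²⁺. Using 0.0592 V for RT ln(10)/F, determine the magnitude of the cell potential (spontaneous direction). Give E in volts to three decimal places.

+0.017 V

For a concentration cell E°cell = 0. The 0.22 M side is the cathode (reduction is favoured where [Co²⁺] is higher).
With n = 2, E = −(0.0592/2) log([Co²⁺]ₐₙ/[Co²⁺]꜀ₐₜ) = −(0.0592/2) log(0.059/0.22) = −(0.0592/2)(-0.572) = +0.017 V.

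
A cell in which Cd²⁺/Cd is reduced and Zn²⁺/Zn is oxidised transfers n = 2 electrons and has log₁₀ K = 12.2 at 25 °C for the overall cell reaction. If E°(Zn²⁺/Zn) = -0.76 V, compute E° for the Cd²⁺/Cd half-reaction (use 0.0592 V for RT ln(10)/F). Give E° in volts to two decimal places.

-0.40 V

E°cell = (0.0592/n)·log K = (0.0592/2)(12.2) = +0.361 V.
Since Cd²⁺/Cd is the cathode and Zn²⁺/Zn the anode, E°cell = E°(Cd²⁺/Cd) − E°(Zn²⁺/Zn).
So E°(Cd²⁺/Cd) = E°cell + E°(Zn²⁺/Zn) = +0.361 + (-0.76) = -0.40 V.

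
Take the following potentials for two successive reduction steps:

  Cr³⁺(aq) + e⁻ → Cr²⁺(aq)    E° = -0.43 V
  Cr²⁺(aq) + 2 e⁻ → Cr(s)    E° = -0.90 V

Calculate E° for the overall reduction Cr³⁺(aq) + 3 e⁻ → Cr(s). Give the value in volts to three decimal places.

-0.743 V

Standard free energies of sequential steps add: ΔG°₃ = ΔG°₁ + ΔG°₂, so n₃E°₃ = n₁E°₁ + n₂E°₂.
E°₃ = (1×-0.43 + 2×-0.90) / 3 = (-2.230) / 3 = -0.743 V.
Simply averaging or adding the two E° values would be wrong; the electron-weighted sum is required.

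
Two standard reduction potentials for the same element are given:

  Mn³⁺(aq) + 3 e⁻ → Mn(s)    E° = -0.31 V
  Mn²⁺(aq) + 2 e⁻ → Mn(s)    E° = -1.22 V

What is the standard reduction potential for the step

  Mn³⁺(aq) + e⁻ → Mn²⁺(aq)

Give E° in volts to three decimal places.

+1.510 V

Sequential free energies add, so n₃E°₃ = n₁E°₁ + n₂E°₂.
With n₃ = 3, and the known step contributing 2×(-1.22) V, the unknown satisfies 1·E° = 3×(-0.31) − 2×(-1.22) = +1.510.
E° = +1.510 / 1 = +1.510 V.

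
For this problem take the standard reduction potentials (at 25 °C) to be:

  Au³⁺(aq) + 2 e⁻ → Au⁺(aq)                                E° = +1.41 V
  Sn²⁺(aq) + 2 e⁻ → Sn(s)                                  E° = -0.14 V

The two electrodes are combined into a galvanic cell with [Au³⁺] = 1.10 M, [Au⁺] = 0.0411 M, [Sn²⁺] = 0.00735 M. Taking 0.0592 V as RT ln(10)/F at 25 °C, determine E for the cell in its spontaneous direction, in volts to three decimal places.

+1.655 V

Au³⁺/Au⁺ is the cathode (higher E°), Sn²⁺/Sn the anode: E°cell = +1.41 − (-0.14) = +1.55 V, n = 2.
Overall: Au³⁺(aq) + Sn(s) → Au⁺(aq) + Sn²⁺(aq)
Q = [Au⁺]·[Sn²⁺] / ([Au³⁺]); log Q = -3.561.
E = E° − (0.0592/n) log Q = +1.55 − (0.0592/2)(-3.561) = +1.655 V.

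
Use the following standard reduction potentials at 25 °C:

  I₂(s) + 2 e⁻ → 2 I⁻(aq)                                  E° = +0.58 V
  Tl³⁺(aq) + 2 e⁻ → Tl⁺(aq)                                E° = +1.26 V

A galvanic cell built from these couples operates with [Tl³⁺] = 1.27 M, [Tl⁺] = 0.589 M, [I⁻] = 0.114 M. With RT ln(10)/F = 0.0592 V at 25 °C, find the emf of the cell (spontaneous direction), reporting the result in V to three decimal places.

Tl³⁺/Tl⁺ is the cathode (higher E°), I₂/I⁻ the anode: E°cell = +1.26 − (+0.58) = +0.68 V, n = 2.
Overall: Tl³⁺(aq) + 2 I⁻(aq) → Tl⁺(aq) + I₂(s)
Q = [Tl⁺] / ([Tl³⁺]·[I⁻]^2); log Q = 1.553.
E = E° − (0.0592/n) log Q = +0.68 − (0.0592/2)(1.553) = +0.634 V.

+0.634 V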